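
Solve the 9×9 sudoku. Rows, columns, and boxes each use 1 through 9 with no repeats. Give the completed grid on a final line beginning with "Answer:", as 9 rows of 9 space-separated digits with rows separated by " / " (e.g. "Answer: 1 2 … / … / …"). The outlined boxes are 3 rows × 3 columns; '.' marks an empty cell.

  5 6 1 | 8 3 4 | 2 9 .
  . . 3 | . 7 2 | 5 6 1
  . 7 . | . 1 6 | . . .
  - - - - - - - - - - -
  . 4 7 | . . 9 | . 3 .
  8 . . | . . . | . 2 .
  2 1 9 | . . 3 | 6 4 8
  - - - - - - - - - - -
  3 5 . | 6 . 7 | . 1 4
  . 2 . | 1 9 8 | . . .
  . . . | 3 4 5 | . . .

Step 1. [r6c5∈{5}] r6c5's peers cover all but 5. So r6c5=5.
Step 2. [r4c1∈{6}] nothing but 6 survives at r4c1, so r4c1=6.
Step 3. [r7c3∈{8}] only 8 remains possible at r7c3 ⇒ r7c3=8.
Step 4. [r9c2∈{9}] r9c2 has the single candidate 9. So r9c2=9.
Step 5. [r2c1∈{4,9}] row 2 places 4 nowhere but r2c1. So r2c1=4.
Step 6. [r8c1∈{7}] r8c1's peers cover all but 7 ⇒ r8c1=7.
Step 7. [r5c9∈{5,7,9}] col 9 places 9 nowhere but r5c9, so r5c9=9.
Step 8. [r9c8∈{7,8}] r9c8 is the only open cell in col 8 admitting 7. So r9c8=7.
Step 9. [r9c3∈{6}] r9c3 is down to just 6 ⇒ r9c3=6.
Step 10. [r3c7∈{3,4,8}] r3c7 is the only open cell in row 3 admitting 4 ⇒ r3c7=4.
Step 11. [r5c7∈{1,7}] 7 has one home in col 7: r5c7. So r5c7=7.
Step 12. [r8c9∈{3,5,6}] 6 has one home in row 8: r8c9. So r8c9=6.
Step 13. [r3c1∈{9}] r3c1 is down to just 9. So r3c1=9.
Step 14. [r4c5∈{2,8}] across row 4, 8 lands solely at r4c5, so r4c5=8.
Step 15. [r5c2∈{3}] r5c2's peers cover all but 3, so r5c2=3.
Step 16. [r9c9∈{2}] r9c9 has the single candidate 2 ⇒ r9c9=2.
Step 17. [r5c6∈{1}] r5c6 is down to just 1 ⇒ r5c6=1.
Step 18. [r7c7∈{9}] r7c7's peers cover all but 9, so r7c7=9.
Step 19. [r5c3∈{5}] nothing but 5 survives at r5c3 ⇒ r5c3=5.
Step 20. [r8c7∈{3}] r8c7 is down to just 3. So r8c7=3.
Step 21. [r4c4∈{2}] only 2 remains possible at r4c4, so r4c4=2.
Step 22. [r3c3∈{2}] r3c3 has the single candidate 2. So r3c3=2.
Step 23. [r8c3∈{4}] nothing but 4 survives at r8c3. So r8c3=4.
Step 24. [r4c7∈{1}] r4c7's peers cover all but 1 ⇒ r4c7=1.
Step 25. [r2c4∈{9}] nothing but 9 survives at r2c4, so r2c4=9.
Step 26. [r3c9∈{3}] r3c9's peers cover all but 3, so r3c9=3.
Step 27. [r9c7∈{8}] only 8 remains possible at r9c7, so r9c7=8.
Step 28. [r1c9∈{7}] r1c9 has the single candidate 7, so r1c9=7.
Step 29. [r9c1∈{1}] nothing but 1 survives at r9c1. So r9c1=1.
Step 30. [r7c5∈{2}] r7c5 has the single candidate 2. So r7c5=2.
Step 31. [r3c8∈{8}] r3c8 is down to just 8. So r3c8=8.
Step 32. [r3c4∈{5}] only 5 remains possible at r3c4, so r3c4=5.
Step 33. [r5c4∈{4}] r5c4 has the single candidate 4 ⇒ r5c4=4.
Step 34. [r6c4∈{7}] r6c4 has the single candidate 7 ⇒ r6c4=7.
Step 35. [r8c8∈{5}] r8c8's peers cover all but 5, so r8c8=5.
Step 36. [r2c2∈{8}] nothing but 8 survives at r2c2, so r2c2=8.
Step 37. [r4c9∈{5}] r4c9 is down to just 5 ⇒ r4c9=5.
Step 38. [r5c5∈{6}] r5c5's peers cover all but 6 ⇒ r5c5=6.

Answer: 5 6 1 8 3 4 2 9 7 / 4 8 3 9 7 2 5 6 1 / 9 7 2 5 1 6 4 8 3 / 6 4 7 2 8 9 1 3 5 / 8 3 5 4 6 1 7 2 9 / 2 1 9 7 5 3 6 4 8 / 3 5 8 6 2 7 9 1 4 / 7 2 4 1 9 8 3 5 6 / 1 9 6 3 4 5 8 7 2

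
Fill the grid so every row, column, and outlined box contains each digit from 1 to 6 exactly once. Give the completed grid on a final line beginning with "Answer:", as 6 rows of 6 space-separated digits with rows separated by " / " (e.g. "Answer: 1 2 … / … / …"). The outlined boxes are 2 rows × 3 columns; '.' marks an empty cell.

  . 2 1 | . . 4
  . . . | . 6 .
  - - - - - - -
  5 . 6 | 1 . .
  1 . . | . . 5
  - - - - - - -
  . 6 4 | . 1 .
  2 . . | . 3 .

Step 1. [r5c4∈{2,5}] 5 has one home in row 5: r5c4, so r5c4=5.
Step 2. [r4c4∈{2,3,4,6}] in row 4, 6 fits only at r4c4 ⇒ r4c4=6.
Step 3. [r1c4∈{3}] r1c4 has the single candidate 3, so r1c4=3.
Step 4. [r2c1∈{3,4}] 4 has one home in col 1: r2c1. So r2c1=4.
Step 5. [r3c6∈{2,3}] col 6 places 3 nowhere but r3c6 ⇒ r3c6=3.
Step 6. [r3c5∈{2,4}] in row 3, 2 fits only at r3c5, so r3c5=2.
Step 7. [r6c3∈{5}] r6c3 has the single candidate 5. So r6c3=5.
Step 8. [r2c3∈{3}] r2c3 has the single candidate 3, so r2c3=3.
Step 9. [r3c2∈{4}] only 4 remains possible at r3c2, so r3c2=4.
Step 10. [r2c6∈{1,2}] across row 2, 1 lands solely at r2c6. So r2c6=1.
Step 11. [r6c6∈{6}] only 6 remains possible at r6c6. So r6c6=6.
Step 12. [r5c1∈{3}] r5c1 is down to just 3, so r5c1=3.
Step 13. [r2c4∈{2}] only 2 remains possible at r2c4. So r2c4=2.
Step 14. [r6c2∈{1}] nothing but 1 survives at r6c2. So r6c2=1.
Step 15. [r2c2∈{5}] r2c2 is down to just 5 ⇒ r2c2=5.
Step 16. [r1c5∈{5}] r1c5 is down to just 5. So r1c5=5.
Step 17. [r4c2∈{3}] r4c2 is down to just 3, so r4c2=3.
Step 18. [r6c4∈{4}] r6c4 is down to just 4 ⇒ r6c4=4.
Step 19. [r4c5∈{4}] only 4 remains possible at r4c5, so r4c5=4.
Step 20. [r5c6∈{2}] r5c6 has the single candidate 2 ⇒ r5c6=2.
Step 21. [r4c3∈{2}] only 2 remains possible at r4c3. So r4c3=2.
Step 22. [r1c1∈{6}] r1c1 has the single candidate 6, so r1c1=6.

Answer: 6 2 1 3 5 4 / 4 5 3 2 6 1 / 5 4 6 1 2 3 / 1 3 2 6 4 5 / 3 6 4 5 1 2 / 2 1 5 4 3 6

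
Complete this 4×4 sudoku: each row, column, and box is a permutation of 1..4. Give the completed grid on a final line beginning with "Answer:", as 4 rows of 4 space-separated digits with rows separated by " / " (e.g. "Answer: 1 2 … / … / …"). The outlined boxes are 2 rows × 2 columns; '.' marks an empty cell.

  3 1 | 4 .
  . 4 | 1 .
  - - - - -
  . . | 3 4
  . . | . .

Step 1. [r4c3∈{2}] r4c3 is down to just 2, so r4c3=2.
Step 2. [r3c1∈{1,2}] 1 has one home in row 3: r3c1. So r3c1=1.
Step 3. [r1c4∈{2}] nothing but 2 survives at r1c4, so r1c4=2.
Step 4. [r3c2∈{2}] nothing but 2 survives at r3c2 ⇒ r3c2=2.
Step 5. [r2c4∈{3}] nothing but 3 survives at r2c4. So r2c4=3.
Step 6. [r4c4∈{1}] only 1 remains possible at r4c4 ⇒ r4c4=1.
Step 7. [r2c1∈{2}] r2c1 is down to just 2 ⇒ r2c1=2.
Step 8. [r4c2∈{3}] r4c2's peers cover all but 3 ⇒ r4c2=3.
Step 9. [r4c1∈{4}] only 4 remains possible at r4c1, so r4c1=4.

Answer: 3 1 4 2 / 2 4 1 3 / 1 2 3 4 / 4 3 2 1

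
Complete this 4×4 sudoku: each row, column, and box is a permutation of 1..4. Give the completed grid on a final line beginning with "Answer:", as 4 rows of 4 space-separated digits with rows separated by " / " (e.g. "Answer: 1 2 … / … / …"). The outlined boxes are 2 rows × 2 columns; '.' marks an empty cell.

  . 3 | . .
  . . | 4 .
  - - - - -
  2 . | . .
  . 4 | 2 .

Step 1. [r3c2∈{1}] nothing but 1 survives at r3c2, so r3c2=1.
Step 2. [r2c4∈{1,2,3}] in row 2, 3 fits only at r2c4. So r2c4=3.
Step 3. [r1c3∈{1}] nothing but 1 survives at r1c3, so r1c3=1.
Step 4. [r3c3∈{3}] r3c3 has the single candidate 3 ⇒ r3c3=3.
Step 5. [r4c4∈{1}] r4c4 is down to just 1, so r4c4=1.
Step 6. [r4c1∈{3}] r4c1 has the single candidate 3. So r4c1=3.
Step 7. [r1c4∈{2}] r1c4's peers cover all but 2, so r1c4=2.
Step 8. [r2c2∈{2}] r2c2 has the single candidate 2. So r2c2=2.
Step 9. [r1c1∈{4}] r1c1's peers cover all but 4, so r1c1=4.
Step 10. [r3c4∈{4}] only 4 remains possible at r3c4, so r3c4=4.
Step 11. [r2c1∈{1}] only 1 remains possible at r2c1, so r2c1=1.

Answer: 4 3 1 2 / 1 2 4 3 / 2 1 3 4 / 3 4 2 1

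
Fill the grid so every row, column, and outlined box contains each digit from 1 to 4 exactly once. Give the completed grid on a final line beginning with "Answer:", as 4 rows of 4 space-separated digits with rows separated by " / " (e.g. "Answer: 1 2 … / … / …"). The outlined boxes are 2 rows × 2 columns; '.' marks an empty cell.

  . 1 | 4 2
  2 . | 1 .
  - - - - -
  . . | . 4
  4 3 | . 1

Step 1. [r3c2∈{2}] nothing but 2 survives at r3c2, so r3c2=2.
Step 2. [r1c1∈{3}] r1c1 is down to just 3 ⇒ r1c1=3.
Step 3. [r3c1∈{1}] only 1 remains possible at r3c1. So r3c1=1.
Step 4. [r2c2∈{4}] r2c2 is down to just 4 ⇒ r2c2=4.
Step 5. [r2c4∈{3}] nothing but 3 survives at r2c4, so r2c4=3.
Step 6. [r4c3∈{2}] r4c3 is down to just 2 ⇒ r4c3=2.
Step 7. [r3c3∈{3}] r3c3 has the single candidate 3 ⇒ r3c3=3.

Answer: 3 1 4 2 / 2 4 1 3 / 1 2 3 4 / 4 3 2 1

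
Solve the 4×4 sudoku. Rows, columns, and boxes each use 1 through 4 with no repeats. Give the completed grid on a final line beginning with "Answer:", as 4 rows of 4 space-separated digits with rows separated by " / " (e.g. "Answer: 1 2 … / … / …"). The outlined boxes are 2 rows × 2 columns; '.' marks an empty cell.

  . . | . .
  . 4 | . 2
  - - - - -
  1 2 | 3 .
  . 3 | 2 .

Step 1. [r1c4∈{1,3,4}] r1c4 is the only open cell in col 4 admitting 3 ⇒ r1c4=3.
Step 2. [r4c1∈{4}] r4c1's peers cover all but 4. So r4c1=4.
Step 3. [r1c3∈{1,4}] across row 1, 4 lands solely at r1c3. So r1c3=4.
Step 4. [r2c3∈{1}] r2c3 is down to just 1. So r2c3=1.
Step 5. [r3c4∈{4}] nothing but 4 survives at r3c4 ⇒ r3c4=4.
Step 6. [r1c2∈{1}] r1c2's peers cover all but 1 ⇒ r1c2=1.
Step 7. [r4c4∈{1}] r4c4 is down to just 1, so r4c4=1.
Step 8. [r2c1∈{3}] only 3 remains possible at r2c1. So r2c1=3.
Step 9. [r1c1∈{2}] only 2 remains possible at r1c1. So r1c1=2.

Answer: 2 1 4 3 / 3 4 1 2 / 1 2 3 4 / 4 3 2 1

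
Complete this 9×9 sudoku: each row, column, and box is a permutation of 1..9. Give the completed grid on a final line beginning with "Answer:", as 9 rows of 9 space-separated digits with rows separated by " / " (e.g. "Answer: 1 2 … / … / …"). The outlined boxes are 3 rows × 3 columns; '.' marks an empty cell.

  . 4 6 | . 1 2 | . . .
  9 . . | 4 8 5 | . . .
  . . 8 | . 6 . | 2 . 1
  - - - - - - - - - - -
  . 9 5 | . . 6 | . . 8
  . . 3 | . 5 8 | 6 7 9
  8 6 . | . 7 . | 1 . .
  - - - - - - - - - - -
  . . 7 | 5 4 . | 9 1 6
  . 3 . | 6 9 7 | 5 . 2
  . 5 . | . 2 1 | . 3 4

Step 1. [r4c1∈{1,2,4,7}] r4c1 is the only open cell in row 4 admitting 7. So r4c1=7.
Step 2. [r6c6∈{3,4,9}] across col 6, 4 lands solely at r6c6, so r6c6=4.
Step 3. [r6c3∈{2}] r6c3 is down to just 2 ⇒ r6c3=2.
Step 4. [r3c6∈{3,9}] col 6 places 9 nowhere but r3c6 ⇒ r3c6=9.
Step 5. [r6c8∈{5}] r6c8 is down to just 5. So r6c8=5.
Step 6. [r6c9∈{3}] only 3 remains possible at r6c9. So r6c9=3.
Step 7. [r2c9∈{7}] nothing but 7 survives at r2c9. So r2c9=7.
Step 8. [r4c4∈{1,2,3}] across row 4, 1 lands solely at r4c4, so r4c4=1.
Step 9. [r2c2∈{1,2}] in row 2, 2 fits only at r2c2. So r2c2=2.
Step 10. [r8c8∈{8}] r8c8 has the single candidate 8, so r8c8=8.
Step 11. [r8c3∈{1,4}] r8c3 is the only open cell in col 3 admitting 4. So r8c3=4.
Step 12. [r1c4∈{3,7}] across row 1, 7 lands solely at r1c4, so r1c4=7.
Step 13. [r3c1∈{3,5}] in row 3, 5 fits only at r3c1. So r3c1=5.
Step 14. [r4c8∈{2,4}] 2 has one home in row 4: r4c8, so r4c8=2.
Step 15. [r1c7∈{3,8}] in row 1, 8 fits only at r1c7, so r1c7=8.
Step 16. [r5c1∈{1,4}] across row 5, 4 lands solely at r5c1, so r5c1=4.
Step 17. [r6c4∈{9}] r6c4's peers cover all but 9 ⇒ r6c4=9.
Step 18. [r1c8∈{9}] nothing but 9 survives at r1c8, so r1c8=9.
Step 19. [r2c3∈{1}] r2c3 is down to just 1, so r2c3=1.
Step 20. [r1c1∈{3}] r1c1's peers cover all but 3. So r1c1=3.
Step 21. [r7c1∈{2}] r7c1's peers cover all but 2, so r7c1=2.
Step 22. [r9c3∈{9}] r9c3 has the single candidate 9. So r9c3=9.
Step 23. [r3c8∈{4}] r3c8's peers cover all but 4. So r3c8=4.
Step 24. [r4c7∈{4}] nothing but 4 survives at r4c7 ⇒ r4c7=4.
Step 25. [r8c1∈{1}] nothing but 1 survives at r8c1, so r8c1=1.
Step 26. [r7c2∈{8}] r7c2's peers cover all but 8 ⇒ r7c2=8.
Step 27. [r9c7∈{7}] r9c7 is down to just 7, so r9c7=7.
Step 28. [r2c8∈{6}] r2c8 has the single candidate 6 ⇒ r2c8=6.
Step 29. [r5c2∈{1}] r5c2's peers cover all but 1. So r5c2=1.
Step 30. [r4c5∈{3}] r4c5 is down to just 3 ⇒ r4c5=3.
Step 31. [r1c9∈{5}] r1c9 is down to just 5 ⇒ r1c9=5.
Step 32. [r2c7∈{3}] r2c7 has the single candidate 3. So r2c7=3.
Step 33. [r3c4∈{3}] r3c4 has the single candidate 3, so r3c4=3.
Step 34. [r9c1∈{6}] r9c1 has the single candidate 6 ⇒ r9c1=6.
Step 35. [r9c4∈{8}] r9c4's peers cover all but 8. So r9c4=8.
Step 36. [r3c2∈{7}] r3c2 has the single candidate 7 ⇒ r3c2=7.
Step 37. [r5c4∈{2}] r5c4 has the single candidate 2, so r5c4=2.
Step 38. [r7c6∈{3}] nothing but 3 survives at r7c6. So r7c6=3.

Answer: 3 4 6 7 1 2 8 9 5 / 9 2 1 4 8 5 3 6 7 / 5 7 8 3 6 9 2 4 1 / 7 9 5 1 3 6 4 2 8 / 4 1 3 2 5 8 6 7 9 / 8 6 2 9 7 4 1 5 3 / 2 8 7 5 4 3 9 1 6 / 1 3 4 6 9 7 5 8 2 / 6 5 9 8 2 1 7 3 4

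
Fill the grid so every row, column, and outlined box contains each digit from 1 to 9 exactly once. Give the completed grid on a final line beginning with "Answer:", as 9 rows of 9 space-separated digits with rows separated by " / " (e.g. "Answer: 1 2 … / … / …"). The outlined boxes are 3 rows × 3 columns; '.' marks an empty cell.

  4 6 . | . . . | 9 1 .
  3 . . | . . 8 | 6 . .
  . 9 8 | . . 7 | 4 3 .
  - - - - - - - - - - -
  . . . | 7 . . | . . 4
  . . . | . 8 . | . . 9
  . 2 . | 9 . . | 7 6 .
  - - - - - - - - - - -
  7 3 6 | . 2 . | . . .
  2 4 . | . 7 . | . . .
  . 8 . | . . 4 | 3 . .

Step 1. [r1c9∈{2,5,7,8}] 8 has one home in row 1: r1c9. So r1c9=8.
Step 2. [r6c9∈{1,3,5}] r6c9 is the only open cell in col 9 admitting 3, so r6c9=3.
Step 3. [r1c3∈{2,5,7}] row 1 places 7 nowhere but r1c3. So r1c3=7.
Step 4. [r2c3∈{1,2,5}] col 3 places 2 nowhere but r2c3. So r2c3=2.
Step 5. [r2c5∈{1,4,5,9}] r2c5 is the only open cell in row 2 admitting 9 ⇒ r2c5=9.
Step 6. [r6c5∈{1,4,5}] in col 5, 4 fits only at r6c5, so r6c5=4.
Step 7. [r3c9∈{2,5}] 2 has one home in box 3: r3c9 ⇒ r3c9=2.
Step 8. [r9c8∈{2,5,7,9}] in row 9, 2 fits only at r9c8 ⇒ r9c8=2.
Step 9. [r5c8∈{5}] r5c8's peers cover all but 5 ⇒ r5c8=5.
Step 10. [r2c9∈{5,7}] box 3 places 5 nowhere but r2c9 ⇒ r2c9=5.
Step 11. [r4c2∈{1,5}] col 2 places 5 nowhere but r4c2, so r4c2=5.
Step 12. [r6c3∈{1}] r6c3's peers cover all but 1, so r6c3=1.
Step 13. [r7c9∈{1}] r7c9 is down to just 1, so r7c9=1.
Step 14. [r9c1∈{1,5,9}] box 7 places 1 nowhere but r9c1. So r9c1=1.
Step 15. [r4c8∈{8}] r4c8's peers cover all but 8 ⇒ r4c8=8.
Step 16. [r8c8∈{9}] r8c8's peers cover all but 9 ⇒ r8c8=9.
Step 17. [r8c3∈{5}] r8c3 has the single candidate 5. So r8c3=5.
Step 18. [r8c9∈{6}] only 6 remains possible at r8c9 ⇒ r8c9=6.
Step 19. [r5c1∈{6}] r5c1's peers cover all but 6 ⇒ r5c1=6.
Step 20. [r4c6∈{1,2,3,6}] col 6 places 6 nowhere but r4c6, so r4c6=6.
Step 21. [r7c7∈{5,8}] in col 7, 5 fits only at r7c7, so r7c7=5.
Step 22. [r4c7∈{1,2}] 2 has one home in row 4: r4c7, so r4c7=2.
Step 23. [r4c5∈{1,3}] r4c5 is the only open cell in row 4 admitting 1 ⇒ r4c5=1.
Step 24. [r3c4∈{1,5,6}] r3c4 is the only open cell in row 3 admitting 1 ⇒ r3c4=1.
Step 25. [r1c5∈{3,5}] col 5 places 3 nowhere but r1c5. So r1c5=3.
Step 26. [r3c5∈{5,6}] 6 has one home in row 3: r3c5 ⇒ r3c5=6.
Step 27. [r4c3∈{3,9}] across row 4, 3 lands solely at r4c3 ⇒ r4c3=3.
Step 28. [r7c4∈{8}] r7c4 is down to just 8. So r7c4=8.
Step 29. [r8c4∈{3}] r8c4 has the single candidate 3, so r8c4=3.
Step 30. [r5c4∈{2}] nothing but 2 survives at r5c4. So r5c4=2.
Step 31. [r1c4∈{5}] r1c4 has the single candidate 5, so r1c4=5.
Step 32. [r4c1∈{9}] only 9 remains possible at r4c1 ⇒ r4c1=9.
Step 33. [r6c1∈{8}] r6c1 has the single candidate 8 ⇒ r6c1=8.
Step 34. [r7c8∈{4}] only 4 remains possible at r7c8. So r7c8=4.
Step 35. [r2c4∈{4}] r2c4 is down to just 4. So r2c4=4.
Step 36. [r5c2∈{7}] r5c2's peers cover all but 7, so r5c2=7.
Step 37. [r9c9∈{7}] nothing but 7 survives at r9c9, so r9c9=7.
Step 38. [r8c6∈{1}] nothing but 1 survives at r8c6. So r8c6=1.
Step 39. [r9c3∈{9}] nothing but 9 survives at r9c3, so r9c3=9.
Step 40. [r2c8∈{7}] nothing but 7 survives at r2c8, so r2c8=7.
Step 41. [r9c4∈{6}] nothing but 6 survives at r9c4, so r9c4=6.
Step 42. [r2c2∈{1}] only 1 remains possible at r2c2, so r2c2=1.
Step 43. [r8c7∈{8}] nothing but 8 survives at r8c7 ⇒ r8c7=8.
Step 44. [r1c6∈{2}] only 2 remains possible at r1c6. So r1c6=2.
Step 45. [r3c1∈{5}] r3c1's peers cover all but 5 ⇒ r3c1=5.
Step 46. [r6c6∈{5}] nothing but 5 survives at r6c6, so r6c6=5.
Step 47. [r9c5∈{5}] nothing but 5 survives at r9c5. So r9c5=5.
Step 48. [r5c3∈{4}] only 4 remains possible at r5c3, so r5c3=4.
Step 49. [r7c6∈{9}] nothing but 9 survives at r7c6 ⇒ r7c6=9.
Step 50. [r5c7∈{1}] r5c7's peers cover all but 1, so r5c7=1.
Step 51. [r5c6∈{3}] r5c6's peers cover all but 3. So r5c6=3.

Answer: 4 6 7 5 3 2 9 1 8 / 3 1 2 4 9 8 6 7 5 / 5 9 8 1 6 7 4 3 2 / 9 5 3 7 1 6 2 8 4 / 6 7 4 2 8 3 1 5 9 / 8 2 1 9 4 5 7 6 3 / 7 3 6 8 2 9 5 4 1 / 2 4 5 3 7 1 8 9 6 / 1 8 9 6 5 4 3 2 7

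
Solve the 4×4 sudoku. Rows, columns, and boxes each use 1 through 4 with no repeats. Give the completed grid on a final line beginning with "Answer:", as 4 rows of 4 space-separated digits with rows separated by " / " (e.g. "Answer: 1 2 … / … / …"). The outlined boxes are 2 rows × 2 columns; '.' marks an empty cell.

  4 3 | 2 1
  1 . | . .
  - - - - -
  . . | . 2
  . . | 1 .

Step 1. [r4c1∈{2,3}] in col 1, 2 fits only at r4c1 ⇒ r4c1=2.
Step 2. [r4c4∈{3,4}] r4c4 is the only open cell in row 4 admitting 3, so r4c4=3.
Step 3. [r3c3∈{4}] r3c3 is down to just 4 ⇒ r3c3=4.
Step 4. [r3c2∈{1}] nothing but 1 survives at r3c2 ⇒ r3c2=1.
Step 5. [r2c4∈{4}] only 4 remains possible at r2c4. So r2c4=4.
Step 6. [r2c2∈{2}] r2c2 is down to just 2, so r2c2=2.
Step 7. [r2c3∈{3}] nothing but 3 survives at r2c3, so r2c3=3.
Step 8. [r4c2∈{4}] nothing but 4 survives at r4c2 ⇒ r4c2=4.
Step 9. [r3c1∈{3}] nothing but 3 survives at r3c1 ⇒ r3c1=3.

Answer: 4 3 2 1 / 1 2 3 4 / 3 1 4 2 / 2 4 1 3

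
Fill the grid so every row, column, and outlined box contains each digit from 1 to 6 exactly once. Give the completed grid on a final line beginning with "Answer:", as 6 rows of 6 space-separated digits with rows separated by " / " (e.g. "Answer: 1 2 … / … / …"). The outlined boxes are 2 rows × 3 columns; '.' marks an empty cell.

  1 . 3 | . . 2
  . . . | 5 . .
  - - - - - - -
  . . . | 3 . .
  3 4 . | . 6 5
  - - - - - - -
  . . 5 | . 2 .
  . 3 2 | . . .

Step 1. [r1c5∈{4}] r1c5's peers cover all but 4, so r1c5=4.
Step 2. [r3c5∈{1}] r3c5's peers cover all but 1. So r3c5=1.
Step 3. [r5c6∈{1,3,4,6}] 3 has one home in row 5: r5c6, so r5c6=3.
Step 4. [r1c4∈{6}] r1c4 is down to just 6, so r1c4=6.
Step 5. [r3c1∈{2,5,6}] across col 1, 5 lands solely at r3c1 ⇒ r3c1=5.
Step 6. [r6c6∈{1,4,6}] r6c6 is the only open cell in col 6 admitting 6 ⇒ r6c6=6.
Step 7. [r2c1∈{2,4,6}] col 1 places 2 nowhere but r2c1. So r2c1=2.
Step 8. [r2c2∈{6}] nothing but 6 survives at r2c2, so r2c2=6.
Step 9. [r6c4∈{1,4}] in row 6, 1 fits only at r6c4, so r6c4=1.
Step 10. [r5c4∈{4}] r5c4's peers cover all but 4. So r5c4=4.
Step 11. [r2c5∈{3}] r2c5 has the single candidate 3 ⇒ r2c5=3.
Step 12. [r6c1∈{4}] r6c1 is down to just 4. So r6c1=4.
Step 13. [r3c3∈{6}] r3c3 has the single candidate 6 ⇒ r3c3=6.
Step 14. [r5c1∈{6}] r5c1's peers cover all but 6. So r5c1=6.
Step 15. [r2c6∈{1}] r2c6 is down to just 1, so r2c6=1.
Step 16. [r5c2∈{1}] only 1 remains possible at r5c2, so r5c2=1.
Step 17. [r4c3∈{1}] r4c3 is down to just 1. So r4c3=1.
Step 18. [r3c6∈{4}] r3c6 has the single candidate 4 ⇒ r3c6=4.
Step 19. [r6c5∈{5}] r6c5 is down to just 5, so r6c5=5.
Step 20. [r2c3∈{4}] r2c3's peers cover all but 4, so r2c3=4.
Step 21. [r3c2∈{2}] r3c2's peers cover all but 2. So r3c2=2.
Step 22. [r4c4∈{2}] nothing but 2 survives at r4c4. So r4c4=2.
Step 23. [r1c2∈{5}] only 5 remains possible at r1c2, so r1c2=5.

Answer: 1 5 3 6 4 2 / 2 6 4 5 3 1 / 5 2 6 3 1 4 / 3 4 1 2 6 5 / 6 1 5 4 2 3 / 4 3 2 1 5 6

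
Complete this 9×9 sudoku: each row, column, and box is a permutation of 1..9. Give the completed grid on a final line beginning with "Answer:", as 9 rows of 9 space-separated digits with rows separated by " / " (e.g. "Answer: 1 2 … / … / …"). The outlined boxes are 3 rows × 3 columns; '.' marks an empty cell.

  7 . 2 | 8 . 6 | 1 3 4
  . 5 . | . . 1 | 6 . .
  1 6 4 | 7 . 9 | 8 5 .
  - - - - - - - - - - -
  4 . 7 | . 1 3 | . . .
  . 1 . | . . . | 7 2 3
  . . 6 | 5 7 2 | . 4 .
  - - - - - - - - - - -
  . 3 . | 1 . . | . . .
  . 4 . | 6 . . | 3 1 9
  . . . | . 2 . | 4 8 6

Step 1. [r4c4∈{9}] only 9 remains possible at r4c4. So r4c4=9.
Step 2. [r7c5∈{4,5,8,9}] across col 5, 9 lands solely at r7c5. So r7c5=9.
Step 3. [r2c3∈{3,8,9}] r2c3 is the only open cell in col 3 admitting 3 ⇒ r2c3=3.
Step 4. [r2c1∈{8,9}] in row 2, 8 fits only at r2c1, so r2c1=8.
Step 5. [r7c6∈{4,5,7,8}] across row 7, 4 lands solely at r7c6, so r7c6=4.
Step 6. [r8c6∈{5,7,8}] row 8 places 7 nowhere but r8c6, so r8c6=7.
Step 7. [r7c3∈{5,8}] in row 7, 8 fits only at r7c3, so r7c3=8.
Step 8. [r8c3∈{5}] nothing but 5 survives at r8c3. So r8c3=5.
Step 9. [r9c1∈{9}] r9c1 has the single candidate 9, so r9c1=9.
Step 10. [r7c7∈{2,5}] in col 7, 2 fits only at r7c7 ⇒ r7c7=2.
Step 11. [r2c5∈{4}] r2c5 is down to just 4. So r2c5=4.
Step 12. [r7c9∈{5,7}] 5 has one home in row 7: r7c9, so r7c9=5.
Step 13. [r4c9∈{8}] r4c9 is down to just 8 ⇒ r4c9=8.
Step 14. [r2c9∈{2,7}] in col 9, 7 fits only at r2c9, so r2c9=7.
Step 15. [r8c5∈{8}] r8c5 has the single candidate 8 ⇒ r8c5=8.
Step 16. [r6c7∈{9}] r6c7's peers cover all but 9 ⇒ r6c7=9.
Step 17. [r8c1∈{2}] only 2 remains possible at r8c1. So r8c1=2.
Step 18. [r4c2∈{2}] only 2 remains possible at r4c2. So r4c2=2.
Step 19. [r1c5∈{5}] only 5 remains possible at r1c5, so r1c5=5.
Step 20. [r7c8∈{7}] only 7 remains possible at r7c8 ⇒ r7c8=7.
Step 21. [r9c4∈{3}] r9c4 is down to just 3, so r9c4=3.
Step 22. [r3c9∈{2}] nothing but 2 survives at r3c9 ⇒ r3c9=2.
Step 23. [r5c4∈{4}] only 4 remains possible at r5c4 ⇒ r5c4=4.
Step 24. [r6c9∈{1}] r6c9's peers cover all but 1, so r6c9=1.
Step 25. [r5c1∈{5}] r5c1 has the single candidate 5, so r5c1=5.
Step 26. [r4c8∈{6}] r4c8's peers cover all but 6 ⇒ r4c8=6.
Step 27. [r4c7∈{5}] r4c7 has the single candidate 5, so r4c7=5.
Step 28. [r9c2∈{7}] nothing but 7 survives at r9c2 ⇒ r9c2=7.
Step 29. [r9c6∈{5}] nothing but 5 survives at r9c6 ⇒ r9c6=5.
Step 30. [r2c8∈{9}] nothing but 9 survives at r2c8. So r2c8=9.
Step 31. [r7c1∈{6}] nothing but 6 survives at r7c1, so r7c1=6.
Step 32. [r2c4∈{2}] only 2 remains possible at r2c4. So r2c4=2.
Step 33. [r5c5∈{6}] r5c5's peers cover all but 6. So r5c5=6.
Step 34. [r3c5∈{3}] only 3 remains possible at r3c5. So r3c5=3.
Step 35. [r6c2∈{8}] only 8 remains possible at r6c2 ⇒ r6c2=8.
Step 36. [r5c3∈{9}] r5c3 has the single candidate 9. So r5c3=9.
Step 37. [r6c1∈{3}] r6c1 is down to just 3. So r6c1=3.
Step 38. [r5c6∈{8}] r5c6 is down to just 8. So r5c6=8.
Step 39. [r1c2∈{9}] only 9 remains possible at r1c2. So r1c2=9.
Step 40. [r9c3∈{1}] r9c3 is down to just 1. So r9c3=1.

Answer: 7 9 2 8 5 6 1 3 4 / 8 5 3 2 4 1 6 9 7 / 1 6 4 7 3 9 8 5 2 / 4 2 7 9 1 3 5 6 8 / 5 1 9 4 6 8 7 2 3 / 3 8 6 5 7 2 9 4 1 / 6 3 8 1 9 4 2 7 5 / 2 4 5 6 8 7 3 1 9 / 9 7 1 3 2 5 4 8 6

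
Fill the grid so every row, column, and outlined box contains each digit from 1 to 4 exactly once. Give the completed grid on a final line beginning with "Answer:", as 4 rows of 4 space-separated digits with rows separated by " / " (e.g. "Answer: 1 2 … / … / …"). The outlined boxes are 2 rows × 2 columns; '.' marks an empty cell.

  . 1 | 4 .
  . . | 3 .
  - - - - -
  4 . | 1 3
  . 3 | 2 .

Step 1. [r2c1∈{2}] r2c1 is down to just 2. So r2c1=2.
Step 2. [r2c4∈{1}] r2c4's peers cover all but 1. So r2c4=1.
Step 3. [r4c4∈{4}] nothing but 4 survives at r4c4, so r4c4=4.
Step 4. [r1c1∈{3}] r1c1's peers cover all but 3, so r1c1=3.
Step 5. [r4c1∈{1}] r4c1 is down to just 1, so r4c1=1.
Step 6. [r2c2∈{4}] r2c2 has the single candidate 4 ⇒ r2c2=4.
Step 7. [r1c4∈{2}] r1c4's peers cover all but 2, so r1c4=2.
Step 8. [r3c2∈{2}] r3c2's peers cover all but 2, so r3c2=2.

Answer: 3 1 4 2 / 2 4 3 1 / 4 2 1 3 / 1 3 2 4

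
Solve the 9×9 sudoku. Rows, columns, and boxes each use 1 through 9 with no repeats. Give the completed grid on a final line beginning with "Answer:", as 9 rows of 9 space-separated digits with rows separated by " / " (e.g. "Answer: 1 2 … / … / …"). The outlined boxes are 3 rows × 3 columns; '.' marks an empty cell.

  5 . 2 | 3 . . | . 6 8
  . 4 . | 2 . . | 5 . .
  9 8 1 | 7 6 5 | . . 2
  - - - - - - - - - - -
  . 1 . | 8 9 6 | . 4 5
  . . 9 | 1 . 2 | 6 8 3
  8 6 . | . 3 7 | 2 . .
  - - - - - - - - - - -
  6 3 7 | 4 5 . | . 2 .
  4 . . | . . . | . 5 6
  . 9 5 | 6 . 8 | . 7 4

Step 1. [r1c6∈{1,4,9}] across col 6, 4 lands solely at r1c6, so r1c6=4.
Step 2. [r1c7∈{1,7,9}] in row 1, 9 fits only at r1c7, so r1c7=9.
Step 3. [r1c5∈{1}] r1c5 has the single candidate 1 ⇒ r1c5=1.
Step 4. [r4c1∈{2,3,7}] in row 4, 2 fits only at r4c1. So r4c1=2.
Step 5. [r2c1∈{3,7}] in col 1, 3 fits only at r2c1 ⇒ r2c1=3.
Step 6. [r8c6∈{1,3,9}] col 6 places 3 nowhere but r8c6 ⇒ r8c6=3.
Step 7. [r8c7∈{1,8}] across row 8, 1 lands solely at r8c7, so r8c7=1.
Step 8. [r2c8∈{1}] r2c8 is down to just 1 ⇒ r2c8=1.
Step 9. [r7c9∈{9}] only 9 remains possible at r7c9, so r7c9=9.
Step 10. [r8c2∈{2}] r8c2's peers cover all but 2. So r8c2=2.
Step 11. [r5c1∈{7}] r5c1's peers cover all but 7. So r5c1=7.
Step 12. [r3c8∈{3}] r3c8 has the single candidate 3. So r3c8=3.
Step 13. [r8c3∈{8}] r8c3 is down to just 8, so r8c3=8.
Step 14. [r9c1∈{1}] nothing but 1 survives at r9c1, so r9c1=1.
Step 15. [r8c5∈{7}] nothing but 7 survives at r8c5 ⇒ r8c5=7.
Step 16. [r2c3∈{6}] r2c3's peers cover all but 6, so r2c3=6.
Step 17. [r9c7∈{3}] r9c7 has the single candidate 3. So r9c7=3.
Step 18. [r6c9∈{1}] only 1 remains possible at r6c9, so r6c9=1.
Step 19. [r6c3∈{4}] only 4 remains possible at r6c3 ⇒ r6c3=4.
Step 20. [r5c5∈{4}] r5c5 has the single candidate 4. So r5c5=4.
Step 21. [r7c7∈{8}] r7c7's peers cover all but 8 ⇒ r7c7=8.
Step 22. [r6c8∈{9}] r6c8's peers cover all but 9. So r6c8=9.
Step 23. [r2c6∈{9}] nothing but 9 survives at r2c6, so r2c6=9.
Step 24. [r1c2∈{7}] r1c2 has the single candidate 7. So r1c2=7.
Step 25. [r6c4∈{5}] r6c4's peers cover all but 5, so r6c4=5.
Step 26. [r2c9∈{7}] r2c9 has the single candidate 7, so r2c9=7.
Step 27. [r7c6∈{1}] nothing but 1 survives at r7c6, so r7c6=1.
Step 28. [r2c5∈{8}] nothing but 8 survives at r2c5 ⇒ r2c5=8.
Step 29. [r9c5∈{2}] nothing but 2 survives at r9c5, so r9c5=2.
Step 30. [r5c2∈{5}] r5c2 has the single candidate 5, so r5c2=5.
Step 31. [r8c4∈{9}] only 9 remains possible at r8c4 ⇒ r8c4=9.
Step 32. [r4c3∈{3}] r4c3 has the single candidate 3 ⇒ r4c3=3.
Step 33. [r4c7∈{7}] r4c7 is down to just 7, so r4c7=7.
Step 34. [r3c7∈{4}] r3c7 is down to just 4. So r3c7=4.

Answer: 5 7 2 3 1 4 9 6 8 / 3 4 6 2 8 9 5 1 7 / 9 8 1 7 6 5 4 3 2 / 2 1 3 8 9 6 7 4 5 / 7 5 9 1 4 2 6 8 3 / 8 6 4 5 3 7 2 9 1 / 6 3 7 4 5 1 8 2 9 / 4 2 8 9 7 3 1 5 6 / 1 9 5 6 2 8 3 7 4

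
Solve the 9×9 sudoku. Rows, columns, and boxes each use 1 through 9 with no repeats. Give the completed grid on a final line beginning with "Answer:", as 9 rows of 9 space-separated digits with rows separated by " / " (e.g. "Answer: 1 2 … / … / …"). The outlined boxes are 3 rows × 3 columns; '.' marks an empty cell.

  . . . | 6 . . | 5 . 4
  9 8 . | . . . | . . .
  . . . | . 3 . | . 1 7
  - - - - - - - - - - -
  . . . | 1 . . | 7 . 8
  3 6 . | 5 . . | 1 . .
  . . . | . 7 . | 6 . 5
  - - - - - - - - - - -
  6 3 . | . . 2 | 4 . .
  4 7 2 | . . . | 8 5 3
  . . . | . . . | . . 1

Step 1. [r8c4∈{9}] r8c4 has the single candidate 9. So r8c4=9.
Step 2. [r7c3∈{1,5,8,9}] in box 7, 1 fits only at r7c3. So r7c3=1.
Step 3. [r9c8∈{2,6,7,9}] 6 has one home in box 9: r9c8 ⇒ r9c8=6.
Step 4. [r1c8∈{2,3,8,9}] col 8 places 8 nowhere but r1c8 ⇒ r1c8=8.
Step 5. [r5c3∈{4,7,8,9}] in row 5, 7 fits only at r5c3 ⇒ r5c3=7.
Step 6. [r7c5∈{5,8}] row 7 places 5 nowhere but r7c5 ⇒ r7c5=5.
Step 7. [r7c4∈{7,8}] in row 7, 8 fits only at r7c4 ⇒ r7c4=8.
Step 8. [r3c6∈{4,5,8,9}] across row 3, 8 lands solely at r3c6, so r3c6=8.
Step 9. [r9c5∈{4}] r9c5's peers cover all but 4 ⇒ r9c5=4.
Step 10. [r2c6∈{1,4,5,7}] col 6 places 5 nowhere but r2c6 ⇒ r2c6=5.
Step 11. [r2c5∈{1,2}] across row 2, 1 lands solely at r2c5 ⇒ r2c5=1.
Step 12. [r2c4∈{2,4,7}] row 2 places 7 nowhere but r2c4, so r2c4=7.
Step 13. [r2c3∈{3,4,6}] r2c3 is the only open cell in row 2 admitting 4, so r2c3=4.
Step 14. [r1c6∈{9}] r1c6's peers cover all but 9. So r1c6=9.
Step 15. [r1c5∈{2}] only 2 remains possible at r1c5 ⇒ r1c5=2.
Step 16. [r6c4∈{2,3,4}] col 4 places 2 nowhere but r6c4, so r6c4=2.
Step 17. [r7c9∈{9}] r7c9 has the single candidate 9. So r7c9=9.
Step 18. [r5c6∈{4}] r5c6's peers cover all but 4, so r5c6=4.
Step 19. [r5c9∈{2}] nothing but 2 survives at r5c9, so r5c9=2.
Step 20. [r5c8∈{9}] only 9 remains possible at r5c8 ⇒ r5c8=9.
Step 21. [r6c6∈{3}] r6c6's peers cover all but 3, so r6c6=3.
Step 22. [r4c5∈{6,9}] col 5 places 9 nowhere but r4c5. So r4c5=9.
Step 23. [r4c3∈{5}] nothing but 5 survives at r4c3, so r4c3=5.
Step 24. [r2c8∈{2,3}] across col 8, 2 lands solely at r2c8, so r2c8=2.
Step 25. [r6c8∈{4}] r6c8 has the single candidate 4, so r6c8=4.
Step 26. [r4c1∈{2}] r4c1 has the single candidate 2, so r4c1=2.
Step 27. [r1c2∈{1}] r1c2's peers cover all but 1, so r1c2=1.
Step 28. [r3c1∈{5}] r3c1 is down to just 5 ⇒ r3c1=5.
Step 29. [r9c1∈{8}] r9c1 has the single candidate 8. So r9c1=8.
Step 30. [r9c3∈{9}] r9c3's peers cover all but 9 ⇒ r9c3=9.
Step 31. [r4c6∈{6}] only 6 remains possible at r4c6. So r4c6=6.
Step 32. [r8c5∈{6}] r8c5 has the single candidate 6, so r8c5=6.
Step 33. [r9c4∈{3}] r9c4's peers cover all but 3, so r9c4=3.
Step 34. [r2c7∈{3}] r2c7's peers cover all but 3 ⇒ r2c7=3.
Step 35. [r1c3∈{3}] r1c3 has the single candidate 3 ⇒ r1c3=3.
Step 36. [r3c2∈{2}] r3c2 has the single candidate 2. So r3c2=2.
Step 37. [r6c3∈{8}] nothing but 8 survives at r6c3. So r6c3=8.
Step 38. [r8c6∈{1}] r8c6 has the single candidate 1. So r8c6=1.
Step 39. [r9c2∈{5}] r9c2's peers cover all but 5, so r9c2=5.
Step 40. [r4c2∈{4}] r4c2 is down to just 4 ⇒ r4c2=4.
Step 41. [r3c7∈{9}] r3c7 has the single candidate 9. So r3c7=9.
Step 42. [r1c1∈{7}] only 7 remains possible at r1c1, so r1c1=7.
Step 43. [r9c6∈{7}] only 7 remains possible at r9c6. So r9c6=7.
Step 44. [r3c3∈{6}] r3c3 has the single candidate 6 ⇒ r3c3=6.
Step 45. [r6c1∈{1}] only 1 remains possible at r6c1. So r6c1=1.
Step 46. [r5c5∈{8}] r5c5 has the single candidate 8, so r5c5=8.
Step 47. [r3c4∈{4}] r3c4 is down to just 4 ⇒ r3c4=4.
Step 48. [r7c8∈{7}] r7c8's peers cover all but 7, so r7c8=7.
Step 49. [r4c8∈{3}] only 3 remains possible at r4c8 ⇒ r4c8=3.
Step 50. [r6c2∈{9}] nothing but 9 survives at r6c2, so r6c2=9.
Step 51. [r9c7∈{2}] r9c7's peers cover all but 2 ⇒ r9c7=2.
Step 52. [r2c9∈{6}] r2c9 has the single candidate 6, so r2c9=6.

Answer: 7 1 3 6 2 9 5 8 4 / 9 8 4 7 1 5 3 2 6 / 5 2 6 4 3 8 9 1 7 / 2 4 5 1 9 6 7 3 8 / 3 6 7 5 8 4 1 9 2 / 1 9 8 2 7 3 6 4 5 / 6 3 1 8 5 2 4 7 9 / 4 7 2 9 6 1 8 5 3 / 8 5 9 3 4 7 2 6 1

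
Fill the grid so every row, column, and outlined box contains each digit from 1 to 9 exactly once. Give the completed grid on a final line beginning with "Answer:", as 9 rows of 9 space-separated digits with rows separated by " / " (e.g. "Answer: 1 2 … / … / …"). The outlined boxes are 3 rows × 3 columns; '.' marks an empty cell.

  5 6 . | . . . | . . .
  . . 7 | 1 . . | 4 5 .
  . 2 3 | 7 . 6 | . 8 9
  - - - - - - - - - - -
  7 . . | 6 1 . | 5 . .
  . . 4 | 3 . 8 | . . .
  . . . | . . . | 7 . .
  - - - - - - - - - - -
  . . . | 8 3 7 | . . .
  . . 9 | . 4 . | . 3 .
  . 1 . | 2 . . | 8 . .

Step 1. [r3c7∈{1}] only 1 remains possible at r3c7. So r3c7=1.
Step 2. [r2c9∈{2,3,6}] row 2 places 6 nowhere but r2c9 ⇒ r2c9=6.
Step 3. [r8c4∈{5}] r8c4 has the single candidate 5. So r8c4=5.
Step 4. [r6c6∈{2,4,5,9}] col 6 places 5 nowhere but r6c6, so r6c6=5.
Step 5. [r9c6∈{9}] r9c6's peers cover all but 9 ⇒ r9c6=9.
Step 6. [r7c2∈{4,5}] 4 has one home in col 2: r7c2. So r7c2=4.
Step 7. [r9c5∈{6}] only 6 remains possible at r9c5. So r9c5=6.
Step 8. [r1c7∈{2,3}] 3 has one home in col 7: r1c7, so r1c7=3.
Step 9. [r8c2∈{7,8}] in col 2, 7 fits only at r8c2 ⇒ r8c2=7.
Step 10. [r8c1∈{2,6,8}] 8 has one home in row 8: r8c1 ⇒ r8c1=8.
Step 11. [r8c7∈{2,6}] across row 8, 6 lands solely at r8c7, so r8c7=6.
Step 12. [r8c9∈{1,2}] r8c9 is the only open cell in row 8 admitting 2, so r8c9=2.
Step 13. [r5c7∈{2,9}] in col 7, 2 fits only at r5c7 ⇒ r5c7=2.
Step 14. [r5c9∈{1}] r5c9 is down to just 1. So r5c9=1.
Step 15. [r6c1∈{1,2,3,6,9}] in col 1, 1 fits only at r6c1. So r6c1=1.
Step 16. [r1c8∈{2,7}] across col 8, 2 lands solely at r1c8 ⇒ r1c8=2.
Step 17. [r2c1∈{9}] r2c1 is down to just 9, so r2c1=9.
Step 18. [r2c2∈{8}] r2c2's peers cover all but 8. So r2c2=8.
Step 19. [r5c1∈{6}] r5c1 is down to just 6, so r5c1=6.
Step 20. [r5c8∈{9}] r5c8 has the single candidate 9. So r5c8=9.
Step 21. [r4c8∈{4}] only 4 remains possible at r4c8 ⇒ r4c8=4.
Step 22. [r4c6∈{2}] nothing but 2 survives at r4c6 ⇒ r4c6=2.
Step 23. [r6c5∈{9}] nothing but 9 survives at r6c5 ⇒ r6c5=9.
Step 24. [r6c3∈{2,8}] in row 6, 2 fits only at r6c3 ⇒ r6c3=2.
Step 25. [r6c2∈{3}] nothing but 3 survives at r6c2. So r6c2=3.
Step 26. [r9c9∈{4,5,7}] in row 9, 4 fits only at r9c9, so r9c9=4.
Step 27. [r6c9∈{8}] nothing but 8 survives at r6c9 ⇒ r6c9=8.
Step 28. [r9c3∈{5}] only 5 remains possible at r9c3 ⇒ r9c3=5.
Step 29. [r1c4∈{4,9}] 9 has one home in row 1: r1c4 ⇒ r1c4=9.
Step 30. [r6c8∈{6}] only 6 remains possible at r6c8 ⇒ r6c8=6.
Step 31. [r7c3∈{6}] r7c3's peers cover all but 6, so r7c3=6.
Step 32. [r7c9∈{5}] r7c9 has the single candidate 5. So r7c9=5.
Step 33. [r2c5∈{2}] only 2 remains possible at r2c5. So r2c5=2.
Step 34. [r1c3∈{1}] r1c3 is down to just 1, so r1c3=1.
Step 35. [r1c9∈{7}] r1c9 has the single candidate 7 ⇒ r1c9=7.
Step 36. [r7c8∈{1}] only 1 remains possible at r7c8, so r7c8=1.
Step 37. [r5c2∈{5}] only 5 remains possible at r5c2, so r5c2=5.
Step 38. [r6c4∈{4}] r6c4 has the single candidate 4. So r6c4=4.
Step 39. [r1c5∈{8}] r1c5's peers cover all but 8 ⇒ r1c5=8.
Step 40. [r1c6∈{4}] r1c6's peers cover all but 4, so r1c6=4.
Step 41. [r5c5∈{7}] r5c5 has the single candidate 7. So r5c5=7.
Step 42. [r4c2∈{9}] r4c2 has the single candidate 9 ⇒ r4c2=9.
Step 43. [r4c3∈{8}] r4c3 is down to just 8 ⇒ r4c3=8.
Step 44. [r3c1∈{4}] r3c1's peers cover all but 4 ⇒ r3c1=4.
Step 45. [r8c6∈{1}] nothing but 1 survives at r8c6, so r8c6=1.
Step 46. [r7c7∈{9}] nothing but 9 survives at r7c7, so r7c7=9.
Step 47. [r9c8∈{7}] only 7 remains possible at r9c8. So r9c8=7.
Step 48. [r3c5∈{5}] r3c5 is down to just 5, so r3c5=5.
Step 49. [r9c1∈{3}] nothing but 3 survives at r9c1. So r9c1=3.
Step 50. [r4c9∈{3}] r4c9 is down to just 3 ⇒ r4c9=3.
Step 51. [r7c1∈{2}] r7c1's peers cover all but 2, so r7c1=2.
Step 52. [r2c6∈{3}] r2c6 has the single candidate 3, so r2c6=3.

Answer: 5 6 1 9 8 4 3 2 7 / 9 8 7 1 2 3 4 5 6 / 4 2 3 7 5 6 1 8 9 / 7 9 8 6 1 2 5 4 3 / 6 5 4 3 7 8 2 9 1 / 1 3 2 4 9 5 7 6 8 / 2 4 6 8 3 7 9 1 5 / 8 7 9 5 4 1 6 3 2 / 3 1 5 2 6 9 8 7 4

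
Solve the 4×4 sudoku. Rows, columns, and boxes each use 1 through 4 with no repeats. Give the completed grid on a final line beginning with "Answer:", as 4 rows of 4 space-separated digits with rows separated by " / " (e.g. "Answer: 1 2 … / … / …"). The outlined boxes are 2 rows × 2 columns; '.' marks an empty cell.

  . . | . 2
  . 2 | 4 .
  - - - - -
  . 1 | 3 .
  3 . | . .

Step 1. [r4c2∈{4}] r4c2 has the single candidate 4, so r4c2=4.
Step 2. [r1c3∈{1}] nothing but 1 survives at r1c3, so r1c3=1.
Step 3. [r1c1∈{4}] r1c1 is down to just 4. So r1c1=4.
Step 4. [r3c1∈{2}] r3c1 is down to just 2, so r3c1=2.
Step 5. [r4c3∈{2}] nothing but 2 survives at r4c3. So r4c3=2.
Step 6. [r2c1∈{1}] r2c1 is down to just 1. So r2c1=1.
Step 7. [r3c4∈{4}] r3c4 has the single candidate 4 ⇒ r3c4=4.
Step 8. [r1c2∈{3}] nothing but 3 survives at r1c2. So r1c2=3.
Step 9. [r2c4∈{3}] only 3 remains possible at r2c4, so r2c4=3.
Step 10. [r4c4∈{1}] r4c4 has the single candidate 1 ⇒ r4c4=1.

Answer: 4 3 1 2 / 1 2 4 3 / 2 1 3 4 / 3 4 2 1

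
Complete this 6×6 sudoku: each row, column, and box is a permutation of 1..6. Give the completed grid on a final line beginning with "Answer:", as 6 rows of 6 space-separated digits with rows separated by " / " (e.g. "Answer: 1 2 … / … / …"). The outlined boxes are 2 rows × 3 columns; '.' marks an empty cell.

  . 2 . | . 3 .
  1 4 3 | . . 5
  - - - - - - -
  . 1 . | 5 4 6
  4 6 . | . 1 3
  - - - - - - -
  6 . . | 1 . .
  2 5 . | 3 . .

Step 1. [r6c6∈{4}] nothing but 4 survives at r6c6. So r6c6=4.
Step 2. [r4c4∈{2}] only 2 remains possible at r4c4, so r4c4=2.
Step 3. [r1c3∈{5,6}] col 3 places 6 nowhere but r1c3, so r1c3=6.
Step 4. [r2c5∈{2,6}] in row 2, 2 fits only at r2c5, so r2c5=2.
Step 5. [r1c1∈{5}] nothing but 5 survives at r1c1, so r1c1=5.
Step 6. [r5c3∈{4}] r5c3 has the single candidate 4, so r5c3=4.
Step 7. [r1c6∈{1}] r1c6's peers cover all but 1 ⇒ r1c6=1.
Step 8. [r3c3∈{2}] r3c3 has the single candidate 2 ⇒ r3c3=2.
Step 9. [r5c2∈{3}] r5c2 has the single candidate 3, so r5c2=3.
Step 10. [r3c1∈{3}] only 3 remains possible at r3c1, so r3c1=3.
Step 11. [r2c4∈{6}] only 6 remains possible at r2c4, so r2c4=6.
Step 12. [r4c3∈{5}] nothing but 5 survives at r4c3, so r4c3=5.
Step 13. [r5c5∈{5}] r5c5 has the single candidate 5, so r5c5=5.
Step 14. [r1c4∈{4}] r1c4 is down to just 4, so r1c4=4.
Step 15. [r6c5∈{6}] r6c5 has the single candidate 6. So r6c5=6.
Step 16. [r5c6∈{2}] r5c6 is down to just 2 ⇒ r5c6=2.
Step 17. [r6c3∈{1}] only 1 remains possible at r6c3. So r6c3=1.

Answer: 5 2 6 4 3 1 / 1 4 3 6 2 5 / 3 1 2 5 4 6 / 4 6 5 2 1 3 / 6 3 4 1 5 2 / 2 5 1 3 6 4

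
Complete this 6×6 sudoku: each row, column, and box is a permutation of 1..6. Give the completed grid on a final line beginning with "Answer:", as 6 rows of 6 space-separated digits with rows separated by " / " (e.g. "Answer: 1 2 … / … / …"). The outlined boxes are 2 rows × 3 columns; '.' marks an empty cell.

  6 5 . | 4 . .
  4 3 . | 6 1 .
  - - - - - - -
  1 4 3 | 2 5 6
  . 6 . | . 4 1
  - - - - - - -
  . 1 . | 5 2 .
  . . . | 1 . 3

Step 1. [r6c3∈{2,4,5,6}] r6c3 is the only open cell in row 6 admitting 4, so r6c3=4.
Step 2. [r2c3∈{2}] only 2 remains possible at r2c3, so r2c3=2.
Step 3. [r4c1∈{2,5}] across row 4, 2 lands solely at r4c1. So r4c1=2.
Step 4. [r4c3∈{5}] r4c3 is down to just 5, so r4c3=5.
Step 5. [r5c6∈{4}] r5c6's peers cover all but 4, so r5c6=4.
Step 6. [r6c1∈{5}] r6c1's peers cover all but 5. So r6c1=5.
Step 7. [r2c6∈{5}] r2c6 has the single candidate 5. So r2c6=5.
Step 8. [r1c3∈{1}] only 1 remains possible at r1c3. So r1c3=1.
Step 9. [r5c1∈{3}] r5c1's peers cover all but 3, so r5c1=3.
Step 10. [r1c6∈{2}] r1c6 has the single candidate 2. So r1c6=2.
Step 11. [r5c3∈{6}] r5c3 has the single candidate 6 ⇒ r5c3=6.
Step 12. [r4c4∈{3}] r4c4's peers cover all but 3. So r4c4=3.
Step 13. [r6c5∈{6}] only 6 remains possible at r6c5. So r6c5=6.
Step 14. [r6c2∈{2}] only 2 remains possible at r6c2 ⇒ r6c2=2.
Step 15. [r1c5∈{3}] r1c5's peers cover all but 3. So r1c5=3.

Answer: 6 5 1 4 3 2 / 4 3 2 6 1 5 / 1 4 3 2 5 6 / 2 6 5 3 4 1 / 3 1 6 5 2 4 / 5 2 4 1 6 3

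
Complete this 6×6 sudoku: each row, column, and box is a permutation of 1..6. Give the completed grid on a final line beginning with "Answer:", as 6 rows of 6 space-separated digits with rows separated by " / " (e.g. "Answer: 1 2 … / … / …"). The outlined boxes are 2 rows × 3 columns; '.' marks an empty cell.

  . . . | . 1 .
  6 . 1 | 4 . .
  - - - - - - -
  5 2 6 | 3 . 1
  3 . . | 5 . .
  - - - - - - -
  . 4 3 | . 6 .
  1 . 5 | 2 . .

Step 1. [r2c5∈{2,3,5}] across col 5, 5 lands solely at r2c5, so r2c5=5.
Step 2. [r4c6∈{2,4,6}] r4c6 is the only open cell in row 4 admitting 6 ⇒ r4c6=6.
Step 3. [r1c3∈{2,4}] in col 3, 2 fits only at r1c3, so r1c3=2.
Step 4. [r1c6∈{3}] r1c6 is down to just 3 ⇒ r1c6=3.
Step 5. [r3c5∈{4}] r3c5 has the single candidate 4 ⇒ r3c5=4.
Step 6. [r6c2∈{6}] only 6 remains possible at r6c2. So r6c2=6.
Step 7. [r6c6∈{4}] nothing but 4 survives at r6c6 ⇒ r6c6=4.
Step 8. [r2c6∈{2}] only 2 remains possible at r2c6. So r2c6=2.
Step 9. [r2c2∈{3}] r2c2 has the single candidate 3 ⇒ r2c2=3.
Step 10. [r5c4∈{1}] r5c4 has the single candidate 1. So r5c4=1.
Step 11. [r6c5∈{3}] r6c5's peers cover all but 3. So r6c5=3.
Step 12. [r4c5∈{2}] r4c5 has the single candidate 2, so r4c5=2.
Step 13. [r4c3∈{4}] r4c3's peers cover all but 4. So r4c3=4.
Step 14. [r1c1∈{4}] r1c1's peers cover all but 4, so r1c1=4.
Step 15. [r1c4∈{6}] r1c4's peers cover all but 6, so r1c4=6.
Step 16. [r1c2∈{5}] nothing but 5 survives at r1c2. So r1c2=5.
Step 17. [r4c2∈{1}] r4c2 has the single candidate 1. So r4c2=1.
Step 18. [r5c1∈{2}] nothing but 2 survives at r5c1. So r5c1=2.
Step 19. [r5c6∈{5}] only 5 remains possible at r5c6 ⇒ r5c6=5.

Answer: 4 5 2 6 1 3 / 6 3 1 4 5 2 / 5 2 6 3 4 1 / 3 1 4 5 2 6 / 2 4 3 1 6 5 / 1 6 5 2 3 4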